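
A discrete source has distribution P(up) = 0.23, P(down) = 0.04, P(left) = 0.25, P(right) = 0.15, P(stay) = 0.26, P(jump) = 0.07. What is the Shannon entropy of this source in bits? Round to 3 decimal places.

H = −Σ pᵢ log₂ pᵢ.
−0.23·log₂(0.23) = 0.4877
−0.04·log₂(0.04) = 0.1858
−0.25·log₂(0.25) = 0.5000
−0.15·log₂(0.15) = 0.4105
−0.26·log₂(0.26) = 0.5053
−0.07·log₂(0.07) = 0.2686
Sum ≈ 2.3578 → 2.358 bits.

2.358 bits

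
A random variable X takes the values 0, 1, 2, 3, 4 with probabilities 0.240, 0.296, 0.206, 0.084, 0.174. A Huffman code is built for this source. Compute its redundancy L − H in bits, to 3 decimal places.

0.035 bits

Entropy H = −Σ p log₂ p ≈ 2.2227 bits.
Huffman merges: 21/250+87/500→129/500; 103/500+6/25→223/500; 129/500+37/125→277/500; 223/500+277/500→1. L = 1129/500 ≈ 2.2580.
L − H = 2.2580 − 2.2227 = 0.035 bits.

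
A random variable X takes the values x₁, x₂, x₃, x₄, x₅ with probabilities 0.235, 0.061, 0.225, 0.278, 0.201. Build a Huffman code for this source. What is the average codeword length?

Repeatedly combine the two least-probable nodes; the expected code length is the sum of the merged weights.
merge 61/1000 + 201/1000 → 131/500
merge 9/40 + 47/200 → 23/50
merge 131/500 + 139/500 → 27/50
merge 23/50 + 27/50 → 1
L = 131/500 + 23/50 + 27/50 + 1 = 1131/500 = 2.262 bits/symbol.

2.262 bits/symbol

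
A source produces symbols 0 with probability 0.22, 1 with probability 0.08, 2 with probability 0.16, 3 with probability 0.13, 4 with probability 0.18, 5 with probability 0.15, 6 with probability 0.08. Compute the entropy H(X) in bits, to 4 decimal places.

2.7251 bits

H = −Σ pᵢ log₂ pᵢ.
−0.22·log₂(0.22) = 0.4806
−0.08·log₂(0.08) = 0.2915
−0.16·log₂(0.16) = 0.4230
−0.13·log₂(0.13) = 0.3826
−0.18·log₂(0.18) = 0.4453
−0.15·log₂(0.15) = 0.4105
−0.08·log₂(0.08) = 0.2915
Sum ≈ 2.7251 → 2.7251 bits.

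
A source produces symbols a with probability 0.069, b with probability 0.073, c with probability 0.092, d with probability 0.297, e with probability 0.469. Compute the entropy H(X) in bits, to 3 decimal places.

1.891 bits

H = −Σ pᵢ log₂ pᵢ.
−0.069·log₂(0.069) = 0.2662
−0.073·log₂(0.073) = 0.2756
−0.092·log₂(0.092) = 0.3167
−0.297·log₂(0.297) = 0.5202
−0.469·log₂(0.469) = 0.5123
Sum ≈ 1.8910 → 1.891 bits.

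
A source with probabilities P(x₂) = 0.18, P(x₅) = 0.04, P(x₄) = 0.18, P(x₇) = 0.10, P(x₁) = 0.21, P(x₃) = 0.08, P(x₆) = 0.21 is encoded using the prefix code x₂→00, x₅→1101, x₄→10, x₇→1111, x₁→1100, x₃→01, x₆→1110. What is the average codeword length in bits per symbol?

3.12 bits/symbol

L̄ = Σ pᵢ·ℓᵢ = 0.18·2 + 0.04·4 + 0.18·2 + 0.10·4 + 0.21·4 + 0.08·2 + 0.21·4 = 3.12 bits/symbol.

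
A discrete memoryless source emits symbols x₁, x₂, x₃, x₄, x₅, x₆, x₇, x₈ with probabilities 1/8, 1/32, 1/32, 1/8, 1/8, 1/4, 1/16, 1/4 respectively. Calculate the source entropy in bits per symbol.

Each probability is a power of 1/2, so log₂(1/p) is an integer.
H = Σ p·log₂(1/p) = 1/8·3 + 1/32·5 + 1/32·5 + 1/8·3 + 1/8·3 + 1/4·2 + 1/16·4 + 1/4·2 = 2.6875 bits.

2.6875 bits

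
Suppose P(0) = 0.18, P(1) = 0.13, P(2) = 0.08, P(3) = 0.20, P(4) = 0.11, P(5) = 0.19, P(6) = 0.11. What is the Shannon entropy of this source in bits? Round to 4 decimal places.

2.7396 bits

H = −Σ pᵢ log₂ pᵢ.
−0.18·log₂(0.18) = 0.4453
−0.13·log₂(0.13) = 0.3826
−0.08·log₂(0.08) = 0.2915
−0.20·log₂(0.20) = 0.4644
−0.11·log₂(0.11) = 0.3503
−0.19·log₂(0.19) = 0.4552
−0.11·log₂(0.11) = 0.3503
Sum ≈ 2.7396 → 2.7396 bits.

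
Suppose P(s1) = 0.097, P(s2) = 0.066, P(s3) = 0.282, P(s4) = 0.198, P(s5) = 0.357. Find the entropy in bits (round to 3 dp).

H = −Σ pᵢ log₂ pᵢ.
−0.097·log₂(0.097) = 0.3265
−0.066·log₂(0.066) = 0.2588
−0.282·log₂(0.282) = 0.5150
−0.198·log₂(0.198) = 0.4626
−0.357·log₂(0.357) = 0.5305
Sum ≈ 2.0934 → 2.093 bits.

2.093 bits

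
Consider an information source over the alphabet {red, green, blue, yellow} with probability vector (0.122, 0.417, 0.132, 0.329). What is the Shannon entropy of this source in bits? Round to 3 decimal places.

1.810 bits

H = −Σ pᵢ log₂ pᵢ.
−0.122·log₂(0.122) = 0.3703
−0.417·log₂(0.417) = 0.5262
−0.132·log₂(0.132) = 0.3856
−0.329·log₂(0.329) = 0.5277
Sum ≈ 1.8098 → 1.810 bits.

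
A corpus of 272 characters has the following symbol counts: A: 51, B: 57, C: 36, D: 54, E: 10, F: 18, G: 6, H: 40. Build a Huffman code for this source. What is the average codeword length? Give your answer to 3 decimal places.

Probabilities are the counts divided by 272.
Repeatedly combine the two least-probable nodes; the expected code length is the sum of the merged weights.
merge 3/136 + 5/136 → 1/17
merge 1/17 + 9/136 → 1/8
merge 1/8 + 9/68 → 35/136
merge 5/34 + 3/16 → 91/272
merge 27/136 + 57/272 → 111/272
merge 35/136 + 91/272 → 161/272
merge 111/272 + 161/272 → 1
L = 1/17 + 1/8 + 35/136 + 91/272 + 111/272 + 161/272 + 1 = 755/272 ≈ 2.776 bits/symbol.

2.776 bits/symbol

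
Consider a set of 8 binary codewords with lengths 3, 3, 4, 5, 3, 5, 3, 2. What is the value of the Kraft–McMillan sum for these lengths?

With common denominator 2^5 = 32: Σ 2^(−ℓᵢ) = 4/32 + 4/32 + 2/32 + 1/32 + 4/32 + 1/32 + 4/32 + 8/32 = 28/32 = 0.875.

0.875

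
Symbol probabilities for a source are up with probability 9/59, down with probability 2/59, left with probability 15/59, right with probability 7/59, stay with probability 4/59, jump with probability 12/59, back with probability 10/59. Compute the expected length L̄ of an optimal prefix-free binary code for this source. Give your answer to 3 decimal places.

2.644 bits/symbol

Repeatedly combine the two least-probable nodes; the expected code length is the sum of the merged weights.
merge 2/59 + 4/59 → 6/59
merge 6/59 + 7/59 → 13/59
merge 9/59 + 10/59 → 19/59
merge 12/59 + 13/59 → 25/59
merge 15/59 + 19/59 → 34/59
merge 25/59 + 34/59 → 1
L = 6/59 + 13/59 + 19/59 + 25/59 + 34/59 + 1 = 156/59 ≈ 2.644 bits/symbol.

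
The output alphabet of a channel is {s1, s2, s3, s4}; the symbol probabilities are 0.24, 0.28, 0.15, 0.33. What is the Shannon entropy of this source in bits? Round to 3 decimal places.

1.947 bits

H = −Σ pᵢ log₂ pᵢ.
−0.24·log₂(0.24) = 0.4941
−0.28·log₂(0.28) = 0.5142
−0.15·log₂(0.15) = 0.4105
−0.33·log₂(0.33) = 0.5278
Sum ≈ 1.9467 → 1.947 bits.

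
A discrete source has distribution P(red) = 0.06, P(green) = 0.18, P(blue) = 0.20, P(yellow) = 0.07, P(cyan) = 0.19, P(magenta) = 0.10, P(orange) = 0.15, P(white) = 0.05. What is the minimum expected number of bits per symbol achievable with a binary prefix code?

Repeatedly combine the two least-probable nodes; the expected code length is the sum of the merged weights.
merge 1/20 + 3/50 → 11/100
merge 7/100 + 1/10 → 17/100
merge 11/100 + 3/20 → 13/50
merge 17/100 + 9/50 → 7/20
merge 19/100 + 1/5 → 39/100
merge 13/50 + 7/20 → 61/100
merge 39/100 + 61/100 → 1
L = 11/100 + 17/100 + 13/50 + 7/20 + 39/100 + 61/100 + 1 = 289/100 = 2.89 bits/symbol.

2.89 bits/symbol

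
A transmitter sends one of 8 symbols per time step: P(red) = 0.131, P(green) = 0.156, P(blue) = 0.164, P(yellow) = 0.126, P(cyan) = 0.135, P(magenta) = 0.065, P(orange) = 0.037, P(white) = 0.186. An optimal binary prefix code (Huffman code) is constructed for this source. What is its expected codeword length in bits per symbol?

2.916 bits/symbol

Repeatedly combine the two least-probable nodes; the expected code length is the sum of the merged weights.
merge 37/1000 + 13/200 → 51/500
merge 51/500 + 63/500 → 57/250
merge 131/1000 + 27/200 → 133/500
merge 39/250 + 41/250 → 8/25
merge 93/500 + 57/250 → 207/500
merge 133/500 + 8/25 → 293/500
merge 207/500 + 293/500 → 1
L = 51/500 + 57/250 + 133/500 + 8/25 + 207/500 + 293/500 + 1 = 729/250 = 2.916 bits/symbol.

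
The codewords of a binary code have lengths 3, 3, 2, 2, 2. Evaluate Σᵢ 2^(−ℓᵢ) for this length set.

With common denominator 2^3 = 8: Σ 2^(−ℓᵢ) = 1/8 + 1/8 + 2/8 + 2/8 + 2/8 = 8/8 = 1.

1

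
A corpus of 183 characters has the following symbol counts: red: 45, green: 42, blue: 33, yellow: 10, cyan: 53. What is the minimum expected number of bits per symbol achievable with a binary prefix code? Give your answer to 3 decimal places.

2.235 bits/symbol

Probabilities are the counts divided by 183.
Repeatedly combine the two least-probable nodes; the expected code length is the sum of the merged weights.
merge 10/183 + 11/61 → 43/183
merge 14/61 + 43/183 → 85/183
merge 15/61 + 53/183 → 98/183
merge 85/183 + 98/183 → 1
L = 43/183 + 85/183 + 98/183 + 1 = 409/183 ≈ 2.235 bits/symbol.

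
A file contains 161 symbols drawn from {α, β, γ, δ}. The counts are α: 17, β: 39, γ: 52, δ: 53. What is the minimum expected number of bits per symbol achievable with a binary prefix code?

2 bits/symbol

Probabilities are the counts divided by 161.
Repeatedly combine the two least-probable nodes; the expected code length is the sum of the merged weights.
merge 17/161 + 39/161 → 8/23
merge 52/161 + 53/161 → 15/23
merge 8/23 + 15/23 → 1
L = 8/23 + 15/23 + 1 = 2 bits/symbol.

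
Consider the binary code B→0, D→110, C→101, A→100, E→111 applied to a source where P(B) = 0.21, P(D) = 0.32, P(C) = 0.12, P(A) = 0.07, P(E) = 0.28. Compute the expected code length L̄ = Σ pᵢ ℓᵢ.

2.58 bits/symbol

L̄ = Σ pᵢ·ℓᵢ = 0.21·1 + 0.32·3 + 0.12·3 + 0.07·3 + 0.28·3 = 2.58 bits/symbol.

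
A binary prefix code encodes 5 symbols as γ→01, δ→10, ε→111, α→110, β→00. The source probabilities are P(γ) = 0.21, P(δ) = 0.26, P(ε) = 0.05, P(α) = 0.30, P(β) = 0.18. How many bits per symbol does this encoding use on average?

2.35 bits/symbol

L̄ = Σ pᵢ·ℓᵢ = 0.21·2 + 0.26·2 + 0.05·3 + 0.30·3 + 0.18·2 = 2.35 bits/symbol.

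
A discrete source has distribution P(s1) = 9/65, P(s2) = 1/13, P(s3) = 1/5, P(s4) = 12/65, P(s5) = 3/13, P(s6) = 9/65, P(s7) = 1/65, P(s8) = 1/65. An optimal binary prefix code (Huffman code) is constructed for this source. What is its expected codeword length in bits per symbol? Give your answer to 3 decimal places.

2.708 bits/symbol

Repeatedly combine the two least-probable nodes; the expected code length is the sum of the merged weights.
merge 1/65 + 1/65 → 2/65
merge 2/65 + 1/13 → 7/65
merge 7/65 + 9/65 → 16/65
merge 9/65 + 12/65 → 21/65
merge 1/5 + 3/13 → 28/65
merge 16/65 + 21/65 → 37/65
merge 28/65 + 37/65 → 1
L = 2/65 + 7/65 + 16/65 + 21/65 + 28/65 + 37/65 + 1 = 176/65 ≈ 2.708 bits/symbol.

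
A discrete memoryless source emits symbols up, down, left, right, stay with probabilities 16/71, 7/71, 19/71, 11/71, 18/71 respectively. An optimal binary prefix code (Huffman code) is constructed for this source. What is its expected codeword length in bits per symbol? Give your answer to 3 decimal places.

2.254 bits/symbol

Repeatedly combine the two least-probable nodes; the expected code length is the sum of the merged weights.
merge 7/71 + 11/71 → 18/71
merge 16/71 + 18/71 → 34/71
merge 18/71 + 19/71 → 37/71
merge 34/71 + 37/71 → 1
L = 18/71 + 34/71 + 37/71 + 1 = 160/71 ≈ 2.254 bits/symbol.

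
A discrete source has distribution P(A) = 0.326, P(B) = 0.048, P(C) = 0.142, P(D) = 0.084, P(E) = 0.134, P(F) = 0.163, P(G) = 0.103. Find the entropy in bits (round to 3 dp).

H = −Σ pᵢ log₂ pᵢ.
−0.326·log₂(0.326) = 0.5272
−0.048·log₂(0.048) = 0.2103
−0.142·log₂(0.142) = 0.3999
−0.084·log₂(0.084) = 0.3002
−0.134·log₂(0.134) = 0.3886
−0.163·log₂(0.163) = 0.4266
−0.103·log₂(0.103) = 0.3378
Sum ≈ 2.5904 → 2.590 bits.

2.590 bits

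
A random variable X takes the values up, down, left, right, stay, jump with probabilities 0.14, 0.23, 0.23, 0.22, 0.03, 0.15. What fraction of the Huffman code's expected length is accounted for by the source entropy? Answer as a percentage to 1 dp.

97.0%

Entropy H = −Σ p log₂ p ≈ 2.4153 bits.
Huffman merges: 3/100+7/50→17/100; 3/20+17/100→8/25; 11/50+23/100→9/20; 23/100+8/25→11/20; 9/20+11/20→1. L = 249/100 ≈ 2.4900.
Efficiency = H/L = 2.4153/2.4900 = 97.0%.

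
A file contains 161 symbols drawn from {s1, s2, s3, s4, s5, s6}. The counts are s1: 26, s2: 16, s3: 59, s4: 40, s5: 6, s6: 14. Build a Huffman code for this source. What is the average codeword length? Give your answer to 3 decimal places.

Probabilities are the counts divided by 161.
Repeatedly combine the two least-probable nodes; the expected code length is the sum of the merged weights.
merge 6/161 + 2/23 → 20/161
merge 16/161 + 20/161 → 36/161
merge 26/161 + 36/161 → 62/161
merge 40/161 + 59/161 → 99/161
merge 62/161 + 99/161 → 1
L = 20/161 + 36/161 + 62/161 + 99/161 + 1 = 54/23 ≈ 2.348 bits/symbol.

2.348 bits/symbol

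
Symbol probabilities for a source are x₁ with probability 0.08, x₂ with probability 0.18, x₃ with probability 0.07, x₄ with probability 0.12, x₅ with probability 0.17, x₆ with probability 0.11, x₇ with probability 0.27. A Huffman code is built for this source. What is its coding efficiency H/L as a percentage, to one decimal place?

Entropy H = −Σ p log₂ p ≈ 2.6673 bits.
Huffman merges: 7/100+2/25→3/20; 11/100+3/25→23/100; 3/20+17/100→8/25; 9/50+23/100→41/100; 27/100+8/25→59/100; 41/100+59/100→1. L = 27/10 ≈ 2.7000.
Efficiency = H/L = 2.6673/2.7000 = 98.8%.

98.8%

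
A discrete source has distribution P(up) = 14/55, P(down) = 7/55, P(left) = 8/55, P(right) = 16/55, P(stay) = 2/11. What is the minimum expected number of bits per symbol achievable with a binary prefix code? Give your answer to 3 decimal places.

2.273 bits/symbol

Repeatedly combine the two least-probable nodes; the expected code length is the sum of the merged weights.
merge 7/55 + 8/55 → 3/11
merge 2/11 + 14/55 → 24/55
merge 3/11 + 16/55 → 31/55
merge 24/55 + 31/55 → 1
L = 3/11 + 24/55 + 31/55 + 1 = 25/11 ≈ 2.273 bits/symbol.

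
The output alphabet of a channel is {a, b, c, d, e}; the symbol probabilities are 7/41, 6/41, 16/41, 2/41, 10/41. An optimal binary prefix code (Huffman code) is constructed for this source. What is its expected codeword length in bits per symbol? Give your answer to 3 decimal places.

Repeatedly combine the two least-probable nodes; the expected code length is the sum of the merged weights.
merge 2/41 + 6/41 → 8/41
merge 7/41 + 8/41 → 15/41
merge 10/41 + 15/41 → 25/41
merge 16/41 + 25/41 → 1
L = 8/41 + 15/41 + 25/41 + 1 = 89/41 ≈ 2.171 bits/symbol.

2.171 bits/symbol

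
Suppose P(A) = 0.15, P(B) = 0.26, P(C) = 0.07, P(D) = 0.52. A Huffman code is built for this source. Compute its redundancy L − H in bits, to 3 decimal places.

Entropy H = −Σ p log₂ p ≈ 1.6750 bits.
Huffman merges: 7/100+3/20→11/50; 11/50+13/50→12/25; 12/25+13/25→1. L = 17/10 ≈ 1.7000.
L − H = 1.7000 − 1.6750 = 0.025 bits.

0.025 bits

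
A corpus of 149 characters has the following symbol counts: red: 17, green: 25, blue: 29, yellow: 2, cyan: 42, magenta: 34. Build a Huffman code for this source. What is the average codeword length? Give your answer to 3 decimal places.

2.423 bits/symbol

Probabilities are the counts divided by 149.
Repeatedly combine the two least-probable nodes; the expected code length is the sum of the merged weights.
merge 2/149 + 17/149 → 19/149
merge 19/149 + 25/149 → 44/149
merge 29/149 + 34/149 → 63/149
merge 42/149 + 44/149 → 86/149
merge 63/149 + 86/149 → 1
L = 19/149 + 44/149 + 63/149 + 86/149 + 1 = 361/149 ≈ 2.423 bits/symbol.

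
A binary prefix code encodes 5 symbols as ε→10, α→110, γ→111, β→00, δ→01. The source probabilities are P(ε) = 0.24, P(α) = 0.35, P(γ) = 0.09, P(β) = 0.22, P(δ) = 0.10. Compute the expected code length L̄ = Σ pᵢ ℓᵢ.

2.44 bits/symbol

L̄ = Σ pᵢ·ℓᵢ = 0.24·2 + 0.35·3 + 0.09·3 + 0.22·2 + 0.10·2 = 2.44 bits/symbol.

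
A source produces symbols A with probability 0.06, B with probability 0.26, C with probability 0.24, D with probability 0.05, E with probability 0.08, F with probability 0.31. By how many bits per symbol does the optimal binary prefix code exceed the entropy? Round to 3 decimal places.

0.026 bits

Entropy H = −Σ p log₂ p ≈ 2.2744 bits.
Huffman merges: 1/20+3/50→11/100; 2/25+11/100→19/100; 19/100+6/25→43/100; 13/50+31/100→57/100; 43/100+57/100→1. L = 23/10 ≈ 2.3000.
L − H = 2.3000 − 2.2744 = 0.026 bits.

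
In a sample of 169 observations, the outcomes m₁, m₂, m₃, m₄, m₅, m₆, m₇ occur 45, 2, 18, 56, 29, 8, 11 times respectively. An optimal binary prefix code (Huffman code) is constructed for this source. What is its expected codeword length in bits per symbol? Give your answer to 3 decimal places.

2.414 bits/symbol

Probabilities are the counts divided by 169.
Repeatedly combine the two least-probable nodes; the expected code length is the sum of the merged weights.
merge 2/169 + 8/169 → 10/169
merge 10/169 + 11/169 → 21/169
merge 18/169 + 21/169 → 3/13
merge 29/169 + 3/13 → 68/169
merge 45/169 + 56/169 → 101/169
merge 68/169 + 101/169 → 1
L = 10/169 + 21/169 + 3/13 + 68/169 + 101/169 + 1 = 408/169 ≈ 2.414 bits/symbol.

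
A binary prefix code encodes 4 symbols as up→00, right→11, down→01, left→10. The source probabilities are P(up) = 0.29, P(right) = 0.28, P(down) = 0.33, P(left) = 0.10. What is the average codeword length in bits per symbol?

2 bits/symbol

L̄ = Σ pᵢ·ℓᵢ = 0.29·2 + 0.28·2 + 0.33·2 + 0.10·2 = 2 bits/symbol.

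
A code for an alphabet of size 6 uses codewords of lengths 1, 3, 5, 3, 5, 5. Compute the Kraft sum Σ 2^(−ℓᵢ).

0.84375

With common denominator 2^5 = 32: Σ 2^(−ℓᵢ) = 16/32 + 4/32 + 1/32 + 4/32 + 1/32 + 1/32 = 27/32 = 0.84375.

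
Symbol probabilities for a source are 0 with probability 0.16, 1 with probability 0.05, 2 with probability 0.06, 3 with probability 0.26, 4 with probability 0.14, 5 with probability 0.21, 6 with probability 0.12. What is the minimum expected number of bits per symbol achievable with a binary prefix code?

2.64 bits/symbol

Repeatedly combine the two least-probable nodes; the expected code length is the sum of the merged weights.
merge 1/20 + 3/50 → 11/100
merge 11/100 + 3/25 → 23/100
merge 7/50 + 4/25 → 3/10
merge 21/100 + 23/100 → 11/25
merge 13/50 + 3/10 → 14/25
merge 11/25 + 14/25 → 1
L = 11/100 + 23/100 + 3/10 + 11/25 + 14/25 + 1 = 66/25 = 2.64 bits/symbol.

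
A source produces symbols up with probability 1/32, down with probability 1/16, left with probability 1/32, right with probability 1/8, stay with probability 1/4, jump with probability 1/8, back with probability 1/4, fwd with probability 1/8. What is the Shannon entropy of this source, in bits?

Each probability is a power of 1/2, so log₂(1/p) is an integer.
H = Σ p·log₂(1/p) = 1/32·5 + 1/16·4 + 1/32·5 + 1/8·3 + 1/4·2 + 1/8·3 + 1/4·2 + 1/8·3 = 2.6875 bits.

2.6875 bits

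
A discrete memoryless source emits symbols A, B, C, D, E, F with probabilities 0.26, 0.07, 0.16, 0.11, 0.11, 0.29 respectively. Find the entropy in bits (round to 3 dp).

2.415 bits

H = −Σ pᵢ log₂ pᵢ.
−0.26·log₂(0.26) = 0.5053
−0.07·log₂(0.07) = 0.2686
−0.16·log₂(0.16) = 0.4230
−0.11·log₂(0.11) = 0.3503
−0.11·log₂(0.11) = 0.3503
−0.29·log₂(0.29) = 0.5179
Sum ≈ 2.4153 → 2.415 bits.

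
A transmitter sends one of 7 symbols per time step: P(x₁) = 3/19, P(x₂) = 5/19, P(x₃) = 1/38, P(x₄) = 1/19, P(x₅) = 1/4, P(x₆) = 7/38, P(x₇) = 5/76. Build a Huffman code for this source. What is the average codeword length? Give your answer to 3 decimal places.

Repeatedly combine the two least-probable nodes; the expected code length is the sum of the merged weights.
merge 1/38 + 1/19 → 3/38
merge 5/76 + 3/38 → 11/76
merge 11/76 + 3/19 → 23/76
merge 7/38 + 1/4 → 33/76
merge 5/19 + 23/76 → 43/76
merge 33/76 + 43/76 → 1
L = 3/38 + 11/76 + 23/76 + 33/76 + 43/76 + 1 = 48/19 ≈ 2.526 bits/symbol.

2.526 bits/symbol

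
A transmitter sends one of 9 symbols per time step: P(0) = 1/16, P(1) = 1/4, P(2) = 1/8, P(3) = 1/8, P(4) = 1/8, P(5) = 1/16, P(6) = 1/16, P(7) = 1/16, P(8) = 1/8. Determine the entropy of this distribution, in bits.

Each probability is a power of 1/2, so log₂(1/p) is an integer.
H = Σ p·log₂(1/p) = 1/16·4 + 1/4·2 + 1/8·3 + 1/8·3 + 1/8·3 + 1/16·4 + 1/16·4 + 1/16·4 + 1/8·3 = 3 bits.

3 bits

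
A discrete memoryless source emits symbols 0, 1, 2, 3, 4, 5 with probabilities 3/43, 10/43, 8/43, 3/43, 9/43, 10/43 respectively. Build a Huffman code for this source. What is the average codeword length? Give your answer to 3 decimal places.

2.465 bits/symbol

Repeatedly combine the two least-probable nodes; the expected code length is the sum of the merged weights.
merge 3/43 + 3/43 → 6/43
merge 6/43 + 8/43 → 14/43
merge 9/43 + 10/43 → 19/43
merge 10/43 + 14/43 → 24/43
merge 19/43 + 24/43 → 1
L = 6/43 + 14/43 + 19/43 + 24/43 + 1 = 106/43 ≈ 2.465 bits/symbol.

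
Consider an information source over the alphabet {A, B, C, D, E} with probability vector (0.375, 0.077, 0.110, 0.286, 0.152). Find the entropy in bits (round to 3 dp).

H = −Σ pᵢ log₂ pᵢ.
−0.375·log₂(0.375) = 0.5306
−0.077·log₂(0.077) = 0.2848
−0.110·log₂(0.110) = 0.3503
−0.286·log₂(0.286) = 0.5165
−0.152·log₂(0.152) = 0.4131
Sum ≈ 2.0954 → 2.095 bits.

2.095 bits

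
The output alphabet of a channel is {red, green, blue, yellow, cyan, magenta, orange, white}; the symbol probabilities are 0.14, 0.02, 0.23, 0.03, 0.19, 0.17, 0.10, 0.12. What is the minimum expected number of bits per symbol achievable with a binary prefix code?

Repeatedly combine the two least-probable nodes; the expected code length is the sum of the merged weights.
merge 1/50 + 3/100 → 1/20
merge 1/20 + 1/10 → 3/20
merge 3/25 + 7/50 → 13/50
merge 3/20 + 17/100 → 8/25
merge 19/100 + 23/100 → 21/50
merge 13/50 + 8/25 → 29/50
merge 21/50 + 29/50 → 1
L = 1/20 + 3/20 + 13/50 + 8/25 + 21/50 + 29/50 + 1 = 139/50 = 2.78 bits/symbol.

2.78 bits/symbol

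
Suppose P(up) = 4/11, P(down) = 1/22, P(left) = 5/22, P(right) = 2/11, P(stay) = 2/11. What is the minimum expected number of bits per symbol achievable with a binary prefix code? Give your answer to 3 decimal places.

Repeatedly combine the two least-probable nodes; the expected code length is the sum of the merged weights.
merge 1/22 + 2/11 → 5/22
merge 2/11 + 5/22 → 9/22
merge 5/22 + 4/11 → 13/22
merge 9/22 + 13/22 → 1
L = 5/22 + 9/22 + 13/22 + 1 = 49/22 ≈ 2.227 bits/symbol.

2.227 bits/symbol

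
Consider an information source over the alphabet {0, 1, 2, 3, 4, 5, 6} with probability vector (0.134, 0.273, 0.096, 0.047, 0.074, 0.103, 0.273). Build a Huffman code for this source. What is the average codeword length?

2.575 bits/symbol

Repeatedly combine the two least-probable nodes; the expected code length is the sum of the merged weights.
merge 47/1000 + 37/500 → 121/1000
merge 12/125 + 103/1000 → 199/1000
merge 121/1000 + 67/500 → 51/200
merge 199/1000 + 51/200 → 227/500
merge 273/1000 + 273/1000 → 273/500
merge 227/500 + 273/500 → 1
L = 121/1000 + 199/1000 + 51/200 + 227/500 + 273/500 + 1 = 103/40 = 2.575 bits/symbol.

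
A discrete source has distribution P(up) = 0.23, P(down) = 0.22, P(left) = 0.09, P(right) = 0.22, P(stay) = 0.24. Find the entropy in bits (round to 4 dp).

2.2556 bits

H = −Σ pᵢ log₂ pᵢ.
−0.23·log₂(0.23) = 0.4877
−0.22·log₂(0.22) = 0.4806
−0.09·log₂(0.09) = 0.3127
−0.22·log₂(0.22) = 0.4806
−0.24·log₂(0.24) = 0.4941
Sum ≈ 2.2556 → 2.2556 bits.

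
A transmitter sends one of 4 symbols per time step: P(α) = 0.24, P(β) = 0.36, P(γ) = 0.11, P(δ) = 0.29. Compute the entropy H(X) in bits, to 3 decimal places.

H = −Σ pᵢ log₂ pᵢ.
−0.24·log₂(0.24) = 0.4941
−0.36·log₂(0.36) = 0.5306
−0.11·log₂(0.11) = 0.3503
−0.29·log₂(0.29) = 0.5179
Sum ≈ 1.8929 → 1.893 bits.

1.893 bits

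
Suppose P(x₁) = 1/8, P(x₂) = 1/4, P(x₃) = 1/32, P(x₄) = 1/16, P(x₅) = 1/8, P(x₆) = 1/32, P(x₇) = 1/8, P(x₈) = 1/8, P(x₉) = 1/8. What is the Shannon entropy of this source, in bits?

Each probability is a power of 1/2, so log₂(1/p) is an integer.
H = Σ p·log₂(1/p) = 1/8·3 + 1/4·2 + 1/32·5 + 1/16·4 + 1/8·3 + 1/32·5 + 1/8·3 + 1/8·3 + 1/8·3 = 2.9375 bits.

2.9375 bits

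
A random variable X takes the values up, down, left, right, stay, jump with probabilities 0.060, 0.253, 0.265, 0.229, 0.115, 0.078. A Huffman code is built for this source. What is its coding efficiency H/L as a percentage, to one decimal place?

99.8%

Entropy H = −Σ p log₂ p ≈ 2.3858 bits.
Huffman merges: 3/50+39/500→69/500; 23/200+69/500→253/1000; 229/1000+253/1000→241/500; 253/1000+53/200→259/500; 241/500+259/500→1. L = 2391/1000 ≈ 2.3910.
Efficiency = H/L = 2.3858/2.3910 = 99.8%.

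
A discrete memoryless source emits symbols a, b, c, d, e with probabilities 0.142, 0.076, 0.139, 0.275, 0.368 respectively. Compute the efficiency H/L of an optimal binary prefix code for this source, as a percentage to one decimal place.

96.2%

Entropy H = −Σ p log₂ p ≈ 2.1211 bits.
Huffman merges: 19/250+139/1000→43/200; 71/500+43/200→357/1000; 11/40+357/1000→79/125; 46/125+79/125→1. L = 551/250 ≈ 2.2040.
Efficiency = H/L = 2.1211/2.2040 = 96.2%.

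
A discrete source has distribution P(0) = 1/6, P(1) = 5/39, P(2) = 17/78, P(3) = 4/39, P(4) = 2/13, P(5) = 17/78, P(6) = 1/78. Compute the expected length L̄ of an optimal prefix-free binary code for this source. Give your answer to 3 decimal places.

Repeatedly combine the two least-probable nodes; the expected code length is the sum of the merged weights.
merge 1/78 + 4/39 → 3/26
merge 3/26 + 5/39 → 19/78
merge 2/13 + 1/6 → 25/78
merge 17/78 + 17/78 → 17/39
merge 19/78 + 25/78 → 22/39
merge 17/39 + 22/39 → 1
L = 3/26 + 19/78 + 25/78 + 17/39 + 22/39 + 1 = 209/78 ≈ 2.679 bits/symbol.

2.679 bits/symbol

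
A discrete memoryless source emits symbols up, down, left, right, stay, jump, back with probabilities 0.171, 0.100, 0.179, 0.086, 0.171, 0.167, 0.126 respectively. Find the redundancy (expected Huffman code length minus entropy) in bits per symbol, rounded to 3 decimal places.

0.061 bits

Entropy H = −Σ p log₂ p ≈ 2.7600 bits.
Huffman merges: 43/500+1/10→93/500; 63/500+167/1000→293/1000; 171/1000+171/1000→171/500; 179/1000+93/500→73/200; 293/1000+171/500→127/200; 73/200+127/200→1. L = 2821/1000 ≈ 2.8210.
L − H = 2.8210 − 2.7600 = 0.061 bits.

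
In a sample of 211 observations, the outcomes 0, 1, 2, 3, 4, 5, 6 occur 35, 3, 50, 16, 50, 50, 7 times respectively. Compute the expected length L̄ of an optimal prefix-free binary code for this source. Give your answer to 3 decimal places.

Probabilities are the counts divided by 211.
Repeatedly combine the two least-probable nodes; the expected code length is the sum of the merged weights.
merge 3/211 + 7/211 → 10/211
merge 10/211 + 16/211 → 26/211
merge 26/211 + 35/211 → 61/211
merge 50/211 + 50/211 → 100/211
merge 50/211 + 61/211 → 111/211
merge 100/211 + 111/211 → 1
L = 10/211 + 26/211 + 61/211 + 100/211 + 111/211 + 1 = 519/211 ≈ 2.460 bits/symbol.

2.460 bits/symbol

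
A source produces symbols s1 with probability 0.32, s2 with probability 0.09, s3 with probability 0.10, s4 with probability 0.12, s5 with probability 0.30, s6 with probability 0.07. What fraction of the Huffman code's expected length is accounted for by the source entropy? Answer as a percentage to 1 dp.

97.8%

Entropy H = −Σ p log₂ p ≈ 2.3276 bits.
Huffman merges: 7/100+9/100→4/25; 1/10+3/25→11/50; 4/25+11/50→19/50; 3/10+8/25→31/50; 19/50+31/50→1. L = 119/50 ≈ 2.3800.
Efficiency = H/L = 2.3276/2.3800 = 97.8%.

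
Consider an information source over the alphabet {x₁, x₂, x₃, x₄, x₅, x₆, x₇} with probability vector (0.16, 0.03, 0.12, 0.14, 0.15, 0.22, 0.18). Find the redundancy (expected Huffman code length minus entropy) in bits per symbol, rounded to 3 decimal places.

Entropy H = −Σ p log₂ p ≈ 2.6754 bits.
Huffman merges: 3/100+3/25→3/20; 7/50+3/20→29/100; 3/20+4/25→31/100; 9/50+11/50→2/5; 29/100+31/100→3/5; 2/5+3/5→1. L = 11/4 ≈ 2.7500.
L − H = 2.7500 − 2.6754 = 0.075 bits.

0.075 bits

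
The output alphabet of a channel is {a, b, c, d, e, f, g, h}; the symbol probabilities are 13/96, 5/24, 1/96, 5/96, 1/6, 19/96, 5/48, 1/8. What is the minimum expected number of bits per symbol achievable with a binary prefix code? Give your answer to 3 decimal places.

Repeatedly combine the two least-probable nodes; the expected code length is the sum of the merged weights.
merge 1/96 + 5/96 → 1/16
merge 1/16 + 5/48 → 1/6
merge 1/8 + 13/96 → 25/96
merge 1/6 + 1/6 → 1/3
merge 19/96 + 5/24 → 13/32
merge 25/96 + 1/3 → 19/32
merge 13/32 + 19/32 → 1
L = 1/16 + 1/6 + 25/96 + 1/3 + 13/32 + 19/32 + 1 = 271/96 ≈ 2.823 bits/symbol.

2.823 bits/symbol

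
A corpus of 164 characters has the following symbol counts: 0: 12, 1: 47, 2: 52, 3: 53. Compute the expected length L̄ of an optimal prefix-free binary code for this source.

2 bits/symbol

Probabilities are the counts divided by 164.
Repeatedly combine the two least-probable nodes; the expected code length is the sum of the merged weights.
merge 3/41 + 47/164 → 59/164
merge 13/41 + 53/164 → 105/164
merge 59/164 + 105/164 → 1
L = 59/164 + 105/164 + 1 = 2 bits/symbol.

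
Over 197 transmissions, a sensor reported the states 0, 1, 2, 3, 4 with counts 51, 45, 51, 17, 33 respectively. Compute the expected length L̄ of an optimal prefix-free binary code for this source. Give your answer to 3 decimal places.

2.254 bits/symbol

Probabilities are the counts divided by 197.
Repeatedly combine the two least-probable nodes; the expected code length is the sum of the merged weights.
merge 17/197 + 33/197 → 50/197
merge 45/197 + 50/197 → 95/197
merge 51/197 + 51/197 → 102/197
merge 95/197 + 102/197 → 1
L = 50/197 + 95/197 + 102/197 + 1 = 444/197 ≈ 2.254 bits/symbol.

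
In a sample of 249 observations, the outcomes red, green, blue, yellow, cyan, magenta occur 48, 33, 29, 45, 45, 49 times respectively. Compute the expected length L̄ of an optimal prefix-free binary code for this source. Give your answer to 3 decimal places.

2.610 bits/symbol

Probabilities are the counts divided by 249.
Repeatedly combine the two least-probable nodes; the expected code length is the sum of the merged weights.
merge 29/249 + 11/83 → 62/249
merge 15/83 + 15/83 → 30/83
merge 16/83 + 49/249 → 97/249
merge 62/249 + 30/83 → 152/249
merge 97/249 + 152/249 → 1
L = 62/249 + 30/83 + 97/249 + 152/249 + 1 = 650/249 ≈ 2.610 bits/symbol.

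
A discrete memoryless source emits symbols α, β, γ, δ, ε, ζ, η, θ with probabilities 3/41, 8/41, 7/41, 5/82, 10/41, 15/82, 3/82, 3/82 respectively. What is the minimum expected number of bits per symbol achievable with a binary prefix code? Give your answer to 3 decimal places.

Repeatedly combine the two least-probable nodes; the expected code length is the sum of the merged weights.
merge 3/82 + 3/82 → 3/41
merge 5/82 + 3/41 → 11/82
merge 3/41 + 11/82 → 17/82
merge 7/41 + 15/82 → 29/82
merge 8/41 + 17/82 → 33/82
merge 10/41 + 29/82 → 49/82
merge 33/82 + 49/82 → 1
L = 3/41 + 11/82 + 17/82 + 29/82 + 33/82 + 49/82 + 1 = 227/82 ≈ 2.768 bits/symbol.

2.768 bits/symbol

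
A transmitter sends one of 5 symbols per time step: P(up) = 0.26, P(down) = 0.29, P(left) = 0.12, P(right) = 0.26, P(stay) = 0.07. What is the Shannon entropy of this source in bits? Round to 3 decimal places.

2.164 bits

H = −Σ pᵢ log₂ pᵢ.
−0.26·log₂(0.26) = 0.5053
−0.29·log₂(0.29) = 0.5179
−0.12·log₂(0.12) = 0.3671
−0.26·log₂(0.26) = 0.5053
−0.07·log₂(0.07) = 0.2686
Sum ≈ 2.1641 → 2.164 bits.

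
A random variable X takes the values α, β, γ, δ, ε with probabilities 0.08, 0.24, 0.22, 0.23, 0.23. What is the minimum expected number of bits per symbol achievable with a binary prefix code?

Repeatedly combine the two least-probable nodes; the expected code length is the sum of the merged weights.
merge 2/25 + 11/50 → 3/10
merge 23/100 + 23/100 → 23/50
merge 6/25 + 3/10 → 27/50
merge 23/50 + 27/50 → 1
L = 3/10 + 23/50 + 27/50 + 1 = 23/10 = 2.3 bits/symbol.

2.3 bits/symbol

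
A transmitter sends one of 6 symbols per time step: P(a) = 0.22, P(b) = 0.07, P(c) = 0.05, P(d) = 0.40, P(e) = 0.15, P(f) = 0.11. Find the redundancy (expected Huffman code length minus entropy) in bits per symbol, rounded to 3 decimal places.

0.065 bits

Entropy H = −Σ p log₂ p ≈ 2.2548 bits.
Huffman merges: 1/20+7/100→3/25; 11/100+3/25→23/100; 3/20+11/50→37/100; 23/100+37/100→3/5; 2/5+3/5→1. L = 58/25 ≈ 2.3200.
L − H = 2.3200 − 2.2548 = 0.065 bits.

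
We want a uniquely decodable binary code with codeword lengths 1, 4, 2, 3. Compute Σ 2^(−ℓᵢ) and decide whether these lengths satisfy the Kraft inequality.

0.9375; yes

With common denominator 2^4 = 16: Σ 2^(−ℓᵢ) = 8/16 + 1/16 + 4/16 + 2/16 = 15/16 = 0.9375.
Kraft's inequality requires Σ ≤ 1; here Σ = 0.9375 ≤ 1, so such a prefix code exists.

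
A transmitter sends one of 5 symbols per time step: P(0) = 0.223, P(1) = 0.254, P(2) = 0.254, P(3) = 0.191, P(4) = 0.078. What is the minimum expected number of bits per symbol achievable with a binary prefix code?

2.269 bits/symbol

Repeatedly combine the two least-probable nodes; the expected code length is the sum of the merged weights.
merge 39/500 + 191/1000 → 269/1000
merge 223/1000 + 127/500 → 477/1000
merge 127/500 + 269/1000 → 523/1000
merge 477/1000 + 523/1000 → 1
L = 269/1000 + 477/1000 + 523/1000 + 1 = 2269/1000 = 2.269 bits/symbol.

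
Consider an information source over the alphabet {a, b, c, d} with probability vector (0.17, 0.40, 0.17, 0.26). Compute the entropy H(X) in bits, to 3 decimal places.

1.903 bits

H = −Σ pᵢ log₂ pᵢ.
−0.17·log₂(0.17) = 0.4346
−0.40·log₂(0.40) = 0.5288
−0.17·log₂(0.17) = 0.4346
−0.26·log₂(0.26) = 0.5053
Sum ≈ 1.9032 → 1.903 bits.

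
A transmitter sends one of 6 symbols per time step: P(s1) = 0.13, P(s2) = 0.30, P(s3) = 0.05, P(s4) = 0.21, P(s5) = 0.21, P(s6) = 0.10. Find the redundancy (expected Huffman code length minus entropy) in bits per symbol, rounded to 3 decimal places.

Entropy H = −Σ p log₂ p ≈ 2.3977 bits.
Huffman merges: 1/20+1/10→3/20; 13/100+3/20→7/25; 21/100+21/100→21/50; 7/25+3/10→29/50; 21/50+29/50→1. L = 243/100 ≈ 2.4300.
L − H = 2.4300 − 2.3977 = 0.032 bits.

0.032 bits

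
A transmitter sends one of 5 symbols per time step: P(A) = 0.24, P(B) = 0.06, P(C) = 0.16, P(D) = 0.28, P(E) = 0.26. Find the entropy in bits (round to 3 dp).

2.180 bits

H = −Σ pᵢ log₂ pᵢ.
−0.24·log₂(0.24) = 0.4941
−0.06·log₂(0.06) = 0.2435
−0.16·log₂(0.16) = 0.4230
−0.28·log₂(0.28) = 0.5142
−0.26·log₂(0.26) = 0.5053
Sum ≈ 2.1802 → 2.180 bits.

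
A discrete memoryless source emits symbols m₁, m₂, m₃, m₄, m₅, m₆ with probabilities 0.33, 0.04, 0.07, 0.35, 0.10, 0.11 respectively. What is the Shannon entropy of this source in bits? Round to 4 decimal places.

H = −Σ pᵢ log₂ pᵢ.
−0.33·log₂(0.33) = 0.5278
−0.04·log₂(0.04) = 0.1858
−0.07·log₂(0.07) = 0.2686
−0.35·log₂(0.35) = 0.5301
−0.10·log₂(0.10) = 0.3322
−0.11·log₂(0.11) = 0.3503
Sum ≈ 2.1947 → 2.1947 bits.

2.1947 bits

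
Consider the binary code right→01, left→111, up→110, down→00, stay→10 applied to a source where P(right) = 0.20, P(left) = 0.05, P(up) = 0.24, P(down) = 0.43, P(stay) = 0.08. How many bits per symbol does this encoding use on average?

L̄ = Σ pᵢ·ℓᵢ = 0.20·2 + 0.05·3 + 0.24·3 + 0.43·2 + 0.08·2 = 2.29 bits/symbol.

2.29 bits/symbol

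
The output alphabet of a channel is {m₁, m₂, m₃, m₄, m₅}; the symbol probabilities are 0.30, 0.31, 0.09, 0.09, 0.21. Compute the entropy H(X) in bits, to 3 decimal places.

2.143 bits

H = −Σ pᵢ log₂ pᵢ.
−0.30·log₂(0.30) = 0.5211
−0.31·log₂(0.31) = 0.5238
−0.09·log₂(0.09) = 0.3127
−0.09·log₂(0.09) = 0.3127
−0.21·log₂(0.21) = 0.4728
Sum ≈ 2.1430 → 2.143 bits.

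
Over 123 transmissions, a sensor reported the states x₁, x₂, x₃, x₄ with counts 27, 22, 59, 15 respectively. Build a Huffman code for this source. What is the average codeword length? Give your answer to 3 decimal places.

Probabilities are the counts divided by 123.
Repeatedly combine the two least-probable nodes; the expected code length is the sum of the merged weights.
merge 5/41 + 22/123 → 37/123
merge 9/41 + 37/123 → 64/123
merge 59/123 + 64/123 → 1
L = 37/123 + 64/123 + 1 = 224/123 ≈ 1.821 bits/symbol.

1.821 bits/symbol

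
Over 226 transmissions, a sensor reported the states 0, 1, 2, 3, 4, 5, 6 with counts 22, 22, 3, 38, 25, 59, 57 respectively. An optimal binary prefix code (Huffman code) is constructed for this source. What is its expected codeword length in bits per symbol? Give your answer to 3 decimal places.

2.597 bits/symbol

Probabilities are the counts divided by 226.
Repeatedly combine the two least-probable nodes; the expected code length is the sum of the merged weights.
merge 3/226 + 11/113 → 25/226
merge 11/113 + 25/226 → 47/226
merge 25/226 + 19/113 → 63/226
merge 47/226 + 57/226 → 52/113
merge 59/226 + 63/226 → 61/113
merge 52/113 + 61/113 → 1
L = 25/226 + 47/226 + 63/226 + 52/113 + 61/113 + 1 = 587/226 ≈ 2.597 bits/symbol.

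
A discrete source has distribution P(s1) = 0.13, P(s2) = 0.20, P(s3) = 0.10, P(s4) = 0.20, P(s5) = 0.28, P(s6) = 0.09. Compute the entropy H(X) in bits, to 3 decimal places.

2.470 bits

H = −Σ pᵢ log₂ pᵢ.
−0.13·log₂(0.13) = 0.3826
−0.20·log₂(0.20) = 0.4644
−0.10·log₂(0.10) = 0.3322
−0.20·log₂(0.20) = 0.4644
−0.28·log₂(0.28) = 0.5142
−0.09·log₂(0.09) = 0.3127
Sum ≈ 2.4705 → 2.470 bits.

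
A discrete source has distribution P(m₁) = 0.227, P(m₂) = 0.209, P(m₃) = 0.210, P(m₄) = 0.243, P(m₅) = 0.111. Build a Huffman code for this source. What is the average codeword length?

Repeatedly combine the two least-probable nodes; the expected code length is the sum of the merged weights.
merge 111/1000 + 209/1000 → 8/25
merge 21/100 + 227/1000 → 437/1000
merge 243/1000 + 8/25 → 563/1000
merge 437/1000 + 563/1000 → 1
L = 8/25 + 437/1000 + 563/1000 + 1 = 58/25 = 2.32 bits/symbol.

2.32 bits/symbol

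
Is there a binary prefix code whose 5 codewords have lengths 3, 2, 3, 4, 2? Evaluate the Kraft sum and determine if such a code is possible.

With common denominator 2^4 = 16: Σ 2^(−ℓᵢ) = 2/16 + 4/16 + 2/16 + 1/16 + 4/16 = 13/16 = 0.8125.
Kraft's inequality requires Σ ≤ 1; here Σ = 0.8125 ≤ 1, so such a prefix code exists.

0.8125; yes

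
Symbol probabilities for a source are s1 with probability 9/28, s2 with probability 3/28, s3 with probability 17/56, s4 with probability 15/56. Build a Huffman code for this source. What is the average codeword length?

Repeatedly combine the two least-probable nodes; the expected code length is the sum of the merged weights.
merge 3/28 + 15/56 → 3/8
merge 17/56 + 9/28 → 5/8
merge 3/8 + 5/8 → 1
L = 3/8 + 5/8 + 1 = 2 bits/symbol.

2 bits/symbol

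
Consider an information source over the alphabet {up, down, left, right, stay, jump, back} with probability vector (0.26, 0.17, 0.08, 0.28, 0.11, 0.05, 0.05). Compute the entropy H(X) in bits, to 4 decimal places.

2.5281 bits

H = −Σ pᵢ log₂ pᵢ.
−0.26·log₂(0.26) = 0.5053
−0.17·log₂(0.17) = 0.4346
−0.08·log₂(0.08) = 0.2915
−0.28·log₂(0.28) = 0.5142
−0.11·log₂(0.11) = 0.3503
−0.05·log₂(0.05) = 0.2161
−0.05·log₂(0.05) = 0.2161
Sum ≈ 2.5281 → 2.5281 bits.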